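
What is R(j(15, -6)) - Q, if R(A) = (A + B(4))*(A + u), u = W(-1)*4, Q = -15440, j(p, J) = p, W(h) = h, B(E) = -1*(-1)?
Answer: 15616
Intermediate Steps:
B(E) = 1
u = -4 (u = -1*4 = -4)
R(A) = (1 + A)*(-4 + A) (R(A) = (A + 1)*(A - 4) = (1 + A)*(-4 + A))
R(j(15, -6)) - Q = (-4 + 15² - 3*15) - 1*(-15440) = (-4 + 225 - 45) + 15440 = 176 + 15440 = 15616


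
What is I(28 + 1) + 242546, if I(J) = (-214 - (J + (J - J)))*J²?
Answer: 38183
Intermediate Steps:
I(J) = J²*(-214 - J) (I(J) = (-214 - (J + 0))*J² = (-214 - J)*J² = J²*(-214 - J))
I(28 + 1) + 242546 = (28 + 1)²*(-214 - (28 + 1)) + 242546 = 29²*(-214 - 1*29) + 242546 = 841*(-214 - 29) + 242546 = 841*(-243) + 242546 = -204363 + 242546 = 38183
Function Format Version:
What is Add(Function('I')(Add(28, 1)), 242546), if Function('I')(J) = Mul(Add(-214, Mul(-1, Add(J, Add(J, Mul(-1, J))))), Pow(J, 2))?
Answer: 38183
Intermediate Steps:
Function('I')(J) = Mul(Pow(J, 2), Add(-214, Mul(-1, J))) (Function('I')(J) = Mul(Add(-214, Mul(-1, Add(J, 0))), Pow(J, 2)) = Mul(Add(-214, Mul(-1, J)), Pow(J, 2)) = Mul(Pow(J, 2), Add(-214, Mul(-1, J))))
Add(Function('I')(Add(28, 1)), 242546) = Add(Mul(Pow(Add(28, 1), 2), Add(-214, Mul(-1, Add(28, 1)))), 242546) = Add(Mul(Pow(29, 2), Add(-214, Mul(-1, 29))), 242546) = Add(Mul(841, Add(-214, -29)), 242546) = Add(Mul(841, -243), 242546) = Add(-204363, 242546) = 38183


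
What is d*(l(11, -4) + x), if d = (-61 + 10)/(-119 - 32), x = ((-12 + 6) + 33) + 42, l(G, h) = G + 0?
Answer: 4080/151 ≈ 27.020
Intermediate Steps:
l(G, h) = G
x = 69 (x = (-6 + 33) + 42 = 27 + 42 = 69)
d = 51/151 (d = -51/(-151) = -51*(-1/151) = 51/151 ≈ 0.33775)
d*(l(11, -4) + x) = 51*(11 + 69)/151 = (51/151)*80 = 4080/151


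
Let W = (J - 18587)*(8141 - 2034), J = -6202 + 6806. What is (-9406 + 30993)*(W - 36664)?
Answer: -2371522887015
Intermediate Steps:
J = 604
W = -109822181 (W = (604 - 18587)*(8141 - 2034) = -17983*6107 = -109822181)
(-9406 + 30993)*(W - 36664) = (-9406 + 30993)*(-109822181 - 36664) = 21587*(-109858845) = -2371522887015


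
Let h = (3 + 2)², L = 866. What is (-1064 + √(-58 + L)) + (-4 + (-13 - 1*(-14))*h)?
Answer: -1043 + 2*√202 ≈ -1014.6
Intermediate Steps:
h = 25 (h = 5² = 25)
(-1064 + √(-58 + L)) + (-4 + (-13 - 1*(-14))*h) = (-1064 + √(-58 + 866)) + (-4 + (-13 - 1*(-14))*25) = (-1064 + √808) + (-4 + (-13 + 14)*25) = (-1064 + 2*√202) + (-4 + 1*25) = (-1064 + 2*√202) + (-4 + 25) = (-1064 + 2*√202) + 21 = -1043 + 2*√202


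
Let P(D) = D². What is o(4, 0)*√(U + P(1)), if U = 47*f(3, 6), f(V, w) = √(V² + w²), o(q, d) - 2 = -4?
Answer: -2*√(1 + 141*√5) ≈ -35.569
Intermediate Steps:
o(q, d) = -2 (o(q, d) = 2 - 4 = -2)
U = 141*√5 (U = 47*√(3² + 6²) = 47*√(9 + 36) = 47*√45 = 47*(3*√5) = 141*√5 ≈ 315.29)
o(4, 0)*√(U + P(1)) = -2*√(141*√5 + 1²) = -2*√(141*√5 + 1) = -2*√(1 + 141*√5)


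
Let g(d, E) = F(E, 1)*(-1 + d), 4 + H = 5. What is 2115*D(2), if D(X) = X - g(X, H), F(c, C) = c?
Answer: 2115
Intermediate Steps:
H = 1 (H = -4 + 5 = 1)
g(d, E) = E*(-1 + d)
D(X) = 1 (D(X) = X - (-1 + X) = X + (1 - X) = 1)
2115*D(2) = 2115*1 = 2115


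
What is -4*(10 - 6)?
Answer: -16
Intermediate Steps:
-4*(10 - 6) = -4*4 = -16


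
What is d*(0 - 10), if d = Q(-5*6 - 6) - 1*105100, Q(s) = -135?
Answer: 1052350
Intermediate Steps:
d = -105235 (d = -135 - 1*105100 = -135 - 105100 = -105235)
d*(0 - 10) = -105235*(0 - 10) = -105235*(-10) = 1052350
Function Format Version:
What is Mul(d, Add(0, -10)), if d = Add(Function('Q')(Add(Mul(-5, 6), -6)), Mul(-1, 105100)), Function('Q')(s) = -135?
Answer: 1052350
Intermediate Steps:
d = -105235 (d = Add(-135, Mul(-1, 105100)) = Add(-135, -105100) = -105235)
Mul(d, Add(0, -10)) = Mul(-105235, Add(0, -10)) = Mul(-105235, -10) = 1052350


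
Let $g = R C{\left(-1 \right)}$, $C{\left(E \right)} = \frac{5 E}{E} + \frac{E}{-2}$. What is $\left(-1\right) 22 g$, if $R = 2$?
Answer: $-242$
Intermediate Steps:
$C{\left(E \right)} = 5 - \frac{E}{2}$ ($C{\left(E \right)} = 5 + E \left(- \frac{1}{2}\right) = 5 - \frac{E}{2}$)
$g = 11$ ($g = 2 \left(5 - - \frac{1}{2}\right) = 2 \left(5 + \frac{1}{2}\right) = 2 \cdot \frac{11}{2} = 11$)
$\left(-1\right) 22 g = \left(-1\right) 22 \cdot 11 = \left(-22\right) 11 = -242$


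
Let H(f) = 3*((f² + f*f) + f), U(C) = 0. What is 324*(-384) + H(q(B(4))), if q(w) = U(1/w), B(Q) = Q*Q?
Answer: -124416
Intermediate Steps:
B(Q) = Q²
q(w) = 0
H(f) = 3*f + 6*f² (H(f) = 3*((f² + f²) + f) = 3*(2*f² + f) = 3*(f + 2*f²) = 3*f + 6*f²)
324*(-384) + H(q(B(4))) = 324*(-384) + 3*0*(1 + 2*0) = -124416 + 3*0*(1 + 0) = -124416 + 3*0*1 = -124416 + 0 = -124416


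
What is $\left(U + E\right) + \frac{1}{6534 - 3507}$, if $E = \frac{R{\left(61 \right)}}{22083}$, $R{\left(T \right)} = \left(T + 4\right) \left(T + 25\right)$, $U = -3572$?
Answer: $- \frac{26528250871}{7427249} \approx -3571.7$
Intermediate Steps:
$R{\left(T \right)} = \left(4 + T\right) \left(25 + T\right)$
$E = \frac{5590}{22083}$ ($E = \frac{100 + 61^{2} + 29 \cdot 61}{22083} = \left(100 + 3721 + 1769\right) \frac{1}{22083} = 5590 \cdot \frac{1}{22083} = \frac{5590}{22083} \approx 0.25314$)
$\left(U + E\right) + \frac{1}{6534 - 3507} = \left(-3572 + \frac{5590}{22083}\right) + \frac{1}{6534 - 3507} = - \frac{78874886}{22083} + \frac{1}{3027} = - \frac{26528250871}{7427249}$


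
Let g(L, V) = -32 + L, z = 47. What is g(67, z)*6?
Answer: 210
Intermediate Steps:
g(67, z)*6 = (-32 + 67)*6 = 35*6 = 210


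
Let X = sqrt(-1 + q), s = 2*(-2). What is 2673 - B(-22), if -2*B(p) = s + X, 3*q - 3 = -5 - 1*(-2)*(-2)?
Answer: 2671 + I*sqrt(3)/2 ≈ 2671.0 + 0.86602*I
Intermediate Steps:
q = -2 (q = 1 + (-5 - 1*(-2)*(-2))/3 = 1 + (-5 - (-2)*(-2))/3 = 1 + (-5 - 1*4)/3 = 1 + (-5 - 4)/3 = 1 + (1/3)*(-9) = 1 - 3 = -2)
s = -4
X = I*sqrt(3) (X = sqrt(-1 - 2) = sqrt(-3) = I*sqrt(3) ≈ 1.732*I)
B(p) = 2 - I*sqrt(3)/2 (B(p) = -(-4 + I*sqrt(3))/2 = 2 - I*sqrt(3)/2)
2673 - B(-22) = 2673 - (2 - I*sqrt(3)/2) = 2673 + (-2 + I*sqrt(3)/2) = 2671 + I*sqrt(3)/2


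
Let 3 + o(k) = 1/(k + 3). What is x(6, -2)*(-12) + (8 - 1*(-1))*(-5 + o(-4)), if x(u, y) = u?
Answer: -153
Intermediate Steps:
o(k) = -3 + 1/(3 + k) (o(k) = -3 + 1/(k + 3) = -3 + 1/(3 + k))
x(6, -2)*(-12) + (8 - 1*(-1))*(-5 + o(-4)) = 6*(-12) + (8 - 1*(-1))*(-5 + (-8 - 3*(-4))/(3 - 4)) = -72 + (8 + 1)*(-5 + (-8 + 12)/(-1)) = -72 + 9*(-5 - 1*4) = -72 + 9*(-5 - 4) = -72 + 9*(-9) = -72 - 81 = -153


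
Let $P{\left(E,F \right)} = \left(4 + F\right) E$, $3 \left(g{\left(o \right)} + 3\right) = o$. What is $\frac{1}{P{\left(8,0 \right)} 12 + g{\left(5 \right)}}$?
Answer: $\frac{3}{1148} \approx 0.0026132$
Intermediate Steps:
$g{\left(o \right)} = -3 + \frac{o}{3}$
$P{\left(E,F \right)} = E \left(4 + F\right)$
$\frac{1}{P{\left(8,0 \right)} 12 + g{\left(5 \right)}} = \frac{1}{8 \left(4 + 0\right) 12 + \left(-3 + \frac{1}{3} \cdot 5\right)} = \frac{1}{8 \cdot 4 \cdot 12 + \left(-3 + \frac{5}{3}\right)} = \frac{1}{32 \cdot 12 - \frac{4}{3}} = \frac{1}{384 - \frac{4}{3}} = \frac{1}{\frac{1148}{3}} = \frac{3}{1148}$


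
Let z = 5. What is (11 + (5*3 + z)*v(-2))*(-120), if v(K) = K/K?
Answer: -3720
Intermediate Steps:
v(K) = 1
(11 + (5*3 + z)*v(-2))*(-120) = (11 + (5*3 + 5)*1)*(-120) = (11 + (15 + 5)*1)*(-120) = (11 + 20*1)*(-120) = (11 + 20)*(-120) = 31*(-120) = -3720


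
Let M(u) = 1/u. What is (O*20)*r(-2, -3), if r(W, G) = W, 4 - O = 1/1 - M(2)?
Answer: -140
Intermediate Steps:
O = 7/2 (O = 4 - (1/1 - 1/2) = 4 - (1 - 1*½) = 4 - (1 - ½) = 4 - 1*½ = 4 - ½ = 7/2 ≈ 3.5000)
(O*20)*r(-2, -3) = ((7/2)*20)*(-2) = 70*(-2) = -140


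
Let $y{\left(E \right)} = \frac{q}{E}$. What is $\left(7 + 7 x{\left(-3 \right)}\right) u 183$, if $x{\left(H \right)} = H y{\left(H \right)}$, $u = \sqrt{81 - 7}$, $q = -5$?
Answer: $- 5124 \sqrt{74} \approx -44078.0$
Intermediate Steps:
$y{\left(E \right)} = - \frac{5}{E}$
$u = \sqrt{74} \approx 8.6023$
$x{\left(H \right)} = -5$ ($x{\left(H \right)} = H \left(- \frac{5}{H}\right) = -5$)
$\left(7 + 7 x{\left(-3 \right)}\right) u 183 = \left(7 + 7 \left(-5\right)\right) \sqrt{74} \cdot 183 = \left(7 - 35\right) \sqrt{74} \cdot 183 = - 28 \sqrt{74} \cdot 183 = - 5124 \sqrt{74}$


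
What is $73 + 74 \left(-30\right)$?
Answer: $-2147$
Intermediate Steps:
$73 + 74 \left(-30\right) = 73 - 2220 = -2147$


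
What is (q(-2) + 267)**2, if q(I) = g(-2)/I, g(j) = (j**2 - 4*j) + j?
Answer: 68644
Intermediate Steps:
g(j) = j**2 - 3*j
q(I) = 10/I (q(I) = (-2*(-3 - 2))/I = (-2*(-5))/I = 10/I)
(q(-2) + 267)**2 = (10/(-2) + 267)**2 = (10*(-1/2) + 267)**2 = (-5 + 267)**2 = 262**2 = 68644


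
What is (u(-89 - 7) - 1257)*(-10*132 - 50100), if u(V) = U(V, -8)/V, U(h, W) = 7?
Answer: 517109515/8 ≈ 6.4639e+7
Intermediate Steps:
u(V) = 7/V
(u(-89 - 7) - 1257)*(-10*132 - 50100) = (7/(-89 - 7) - 1257)*(-10*132 - 50100) = (7/(-96) - 1257)*(-1320 - 50100) = (7*(-1/96) - 1257)*(-51420) = (-7/96 - 1257)*(-51420) = -120679/96*(-51420) = 517109515/8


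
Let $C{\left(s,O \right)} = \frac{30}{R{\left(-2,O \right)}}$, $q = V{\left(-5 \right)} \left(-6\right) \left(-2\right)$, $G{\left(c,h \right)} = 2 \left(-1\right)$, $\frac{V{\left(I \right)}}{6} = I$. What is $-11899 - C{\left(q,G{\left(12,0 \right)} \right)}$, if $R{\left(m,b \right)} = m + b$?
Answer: $- \frac{23783}{2} \approx -11892.0$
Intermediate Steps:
$V{\left(I \right)} = 6 I$
$R{\left(m,b \right)} = b + m$
$G{\left(c,h \right)} = -2$
$q = -360$ ($q = 6 \left(-5\right) \left(-6\right) \left(-2\right) = \left(-30\right) \left(-6\right) \left(-2\right) = 180 \left(-2\right) = -360$)
$C{\left(s,O \right)} = \frac{30}{-2 + O}$ ($C{\left(s,O \right)} = \frac{30}{O - 2} = \frac{30}{-2 + O}$)
$-11899 - C{\left(q,G{\left(12,0 \right)} \right)} = -11899 - \frac{30}{-2 - 2} = -11899 - \frac{30}{-4} = -11899 - 30 \left(- \frac{1}{4}\right) = -11899 - - \frac{15}{2} = -11899 + \frac{15}{2} = - \frac{23783}{2}$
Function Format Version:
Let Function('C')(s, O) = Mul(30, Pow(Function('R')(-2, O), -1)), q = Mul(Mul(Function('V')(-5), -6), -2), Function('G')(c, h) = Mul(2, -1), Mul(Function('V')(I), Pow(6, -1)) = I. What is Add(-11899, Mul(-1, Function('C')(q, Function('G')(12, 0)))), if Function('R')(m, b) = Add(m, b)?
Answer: Rational(-23783, 2) ≈ -11892.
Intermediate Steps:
Function('V')(I) = Mul(6, I)
Function('R')(m, b) = Add(b, m)
Function('G')(c, h) = -2
q = -360 (q = Mul(Mul(Mul(6, -5), -6), -2) = Mul(Mul(-30, -6), -2) = Mul(180, -2) = -360)
Function('C')(s, O) = Mul(30, Pow(Add(-2, O), -1)) (Function('C')(s, O) = Mul(30, Pow(Add(O, -2), -1)) = Mul(30, Pow(Add(-2, O), -1)))
Add(-11899, Mul(-1, Function('C')(q, Function('G')(12, 0)))) = Add(-11899, Mul(-1, Mul(30, Pow(Add(-2, -2), -1)))) = Add(-11899, Mul(-1, Mul(30, Pow(-4, -1)))) = Add(-11899, Mul(-1, Mul(30, Rational(-1, 4)))) = Add(-11899, Mul(-1, Rational(-15, 2))) = Add(-11899, Rational(15, 2)) = Rational(-23783, 2)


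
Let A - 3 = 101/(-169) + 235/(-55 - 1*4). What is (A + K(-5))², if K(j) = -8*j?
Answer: 146749520241/99420841 ≈ 1476.0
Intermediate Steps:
A = -15761/9971 (A = 3 + (101/(-169) + 235/(-55 - 1*4)) = 3 + (101*(-1/169) + 235/(-55 - 4)) = 3 + (-101/169 + 235/(-59)) = 3 + (-101/169 + 235*(-1/59)) = 3 + (-101/169 - 235/59) = 3 - 45674/9971 = -15761/9971 ≈ -1.5807)
(A + K(-5))² = (-15761/9971 - 8*(-5))² = (-15761/9971 + 40)² = (383079/9971)² = 146749520241/99420841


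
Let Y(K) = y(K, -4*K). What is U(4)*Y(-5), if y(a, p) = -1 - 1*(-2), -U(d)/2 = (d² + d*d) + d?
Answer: -72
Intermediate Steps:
U(d) = -4*d² - 2*d (U(d) = -2*((d² + d*d) + d) = -2*((d² + d²) + d) = -2*(2*d² + d) = -2*(d + 2*d²) = -4*d² - 2*d)
y(a, p) = 1 (y(a, p) = -1 + 2 = 1)
Y(K) = 1
U(4)*Y(-5) = -2*4*(1 + 2*4)*1 = -2*4*(1 + 8)*1 = -2*4*9*1 = -72*1 = -72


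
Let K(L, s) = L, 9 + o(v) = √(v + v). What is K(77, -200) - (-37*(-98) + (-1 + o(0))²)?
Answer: -3649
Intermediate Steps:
o(v) = -9 + √2*√v (o(v) = -9 + √(v + v) = -9 + √(2*v) = -9 + √2*√v)
K(77, -200) - (-37*(-98) + (-1 + o(0))²) = 77 - (-37*(-98) + (-1 + (-9 + √2*√0))²) = 77 - (3626 + (-1 + (-9 + √2*0))²) = 77 - (3626 + (-1 + (-9 + 0))²) = 77 - (3626 + (-1 - 9)²) = 77 - (3626 + (-10)²) = 77 - (3626 + 100) = 77 - 1*3726 = 77 - 3726 = -3649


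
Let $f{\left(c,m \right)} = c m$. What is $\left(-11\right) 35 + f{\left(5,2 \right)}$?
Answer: $-375$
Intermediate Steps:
$\left(-11\right) 35 + f{\left(5,2 \right)} = \left(-11\right) 35 + 5 \cdot 2 = -385 + 10 = -375$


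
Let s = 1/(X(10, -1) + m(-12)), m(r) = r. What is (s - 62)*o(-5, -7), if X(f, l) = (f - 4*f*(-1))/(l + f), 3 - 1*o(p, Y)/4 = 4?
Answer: 7210/29 ≈ 248.62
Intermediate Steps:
o(p, Y) = -4 (o(p, Y) = 12 - 4*4 = 12 - 16 = -4)
X(f, l) = 5*f/(f + l) (X(f, l) = (f + 4*f)/(f + l) = (5*f)/(f + l) = 5*f/(f + l))
s = -9/58 (s = 1/(5*10/(10 - 1) - 12) = 1/(5*10/9 - 12) = 1/(5*10*(1/9) - 12) = 1/(50/9 - 12) = 1/(-58/9) = -9/58 ≈ -0.15517)
(s - 62)*o(-5, -7) = (-9/58 - 62)*(-4) = -3605/58*(-4) = 7210/29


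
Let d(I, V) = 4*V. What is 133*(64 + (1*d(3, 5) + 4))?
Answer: 11704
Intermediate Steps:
133*(64 + (1*d(3, 5) + 4)) = 133*(64 + (1*(4*5) + 4)) = 133*(64 + (1*20 + 4)) = 133*(64 + (20 + 4)) = 133*(64 + 24) = 133*88 = 11704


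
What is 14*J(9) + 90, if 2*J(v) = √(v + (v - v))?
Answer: 111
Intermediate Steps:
J(v) = √v/2 (J(v) = √(v + (v - v))/2 = √(v + 0)/2 = √v/2)
14*J(9) + 90 = 14*(√9/2) + 90 = 14*((½)*3) + 90 = 14*(3/2) + 90 = 21 + 90 = 111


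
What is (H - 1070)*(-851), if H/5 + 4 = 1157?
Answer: -3995445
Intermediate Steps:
H = 5765 (H = -20 + 5*1157 = -20 + 5785 = 5765)
(H - 1070)*(-851) = (5765 - 1070)*(-851) = 4695*(-851) = -3995445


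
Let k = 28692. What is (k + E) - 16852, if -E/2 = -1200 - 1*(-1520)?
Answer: 11200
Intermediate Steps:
E = -640 (E = -2*(-1200 - 1*(-1520)) = -2*(-1200 + 1520) = -2*320 = -640)
(k + E) - 16852 = (28692 - 640) - 16852 = 28052 - 16852 = 11200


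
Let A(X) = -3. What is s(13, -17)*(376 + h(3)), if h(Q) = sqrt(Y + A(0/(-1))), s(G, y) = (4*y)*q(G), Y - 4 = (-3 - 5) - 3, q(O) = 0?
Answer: 0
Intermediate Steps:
Y = -7 (Y = 4 + ((-3 - 5) - 3) = 4 + (-8 - 3) = 4 - 11 = -7)
s(G, y) = 0 (s(G, y) = (4*y)*0 = 0)
h(Q) = I*sqrt(10) (h(Q) = sqrt(-7 - 3) = sqrt(-10) = I*sqrt(10))
s(13, -17)*(376 + h(3)) = 0*(376 + I*sqrt(10)) = 0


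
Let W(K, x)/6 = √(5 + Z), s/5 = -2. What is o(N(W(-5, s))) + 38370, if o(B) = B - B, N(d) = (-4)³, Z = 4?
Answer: 38370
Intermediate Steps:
s = -10 (s = 5*(-2) = -10)
W(K, x) = 18 (W(K, x) = 6*√(5 + 4) = 6*√9 = 6*3 = 18)
N(d) = -64
o(B) = 0
o(N(W(-5, s))) + 38370 = 0 + 38370 = 38370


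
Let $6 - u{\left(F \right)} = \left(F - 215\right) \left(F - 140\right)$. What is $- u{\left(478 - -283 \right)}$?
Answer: $339060$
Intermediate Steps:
$u{\left(F \right)} = 6 - \left(-215 + F\right) \left(-140 + F\right)$ ($u{\left(F \right)} = 6 - \left(F - 215\right) \left(F - 140\right) = 6 - \left(-215 + F\right) \left(-140 + F\right)$)
$- u{\left(478 - -283 \right)} = - (-30094 - \left(478 - -283\right)^{2} + 355 \left(478 - -283\right)) = - (-30094 - \left(478 + 283\right)^{2} + 355 \left(478 + 283\right)) = - (-30094 - 761^{2} + 355 \cdot 761) = - (-30094 - 579121 + 270155) = \left(-1\right) \left(-339060\right) = 339060$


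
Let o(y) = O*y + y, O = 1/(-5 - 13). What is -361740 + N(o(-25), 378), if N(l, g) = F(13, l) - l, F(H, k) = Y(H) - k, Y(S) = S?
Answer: -3255118/9 ≈ -3.6168e+5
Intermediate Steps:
F(H, k) = H - k
O = -1/18 (O = 1/(-18) = -1/18 ≈ -0.055556)
o(y) = 17*y/18 (o(y) = -y/18 + y = 17*y/18)
N(l, g) = 13 - 2*l (N(l, g) = (13 - l) - l = 13 - 2*l)
-361740 + N(o(-25), 378) = -361740 + (13 - 17*(-25)/9) = -361740 + (13 - 2*(-425/18)) = -361740 + (13 + 425/9) = -361740 + 542/9 = -3255118/9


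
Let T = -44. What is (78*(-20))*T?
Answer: 68640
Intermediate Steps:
(78*(-20))*T = (78*(-20))*(-44) = -1560*(-44) = 68640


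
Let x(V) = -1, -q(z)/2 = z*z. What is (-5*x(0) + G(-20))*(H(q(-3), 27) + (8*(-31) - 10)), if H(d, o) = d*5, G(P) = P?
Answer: 5220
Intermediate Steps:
q(z) = -2*z**2 (q(z) = -2*z*z = -2*z**2)
H(d, o) = 5*d
(-5*x(0) + G(-20))*(H(q(-3), 27) + (8*(-31) - 10)) = (-5*(-1) - 20)*(5*(-2*(-3)**2) + (8*(-31) - 10)) = (5 - 20)*(5*(-2*9) + (-248 - 10)) = -15*(5*(-18) - 258) = -15*(-90 - 258) = -15*(-348) = 5220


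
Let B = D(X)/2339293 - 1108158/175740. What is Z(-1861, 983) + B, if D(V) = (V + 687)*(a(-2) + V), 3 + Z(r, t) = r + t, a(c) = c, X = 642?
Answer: -60771400965219/68517891970 ≈ -886.94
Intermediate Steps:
Z(r, t) = -3 + r + t (Z(r, t) = -3 + (r + t) = -3 + r + t)
D(V) = (-2 + V)*(687 + V) (D(V) = (V + 687)*(-2 + V) = (687 + V)*(-2 + V) = (-2 + V)*(687 + V))
B = -407138139649/68517891970 (B = (-1374 + 642² + 685*642)/2339293 - 1108158/175740 = (-1374 + 412164 + 439770)*(1/2339293) - 1108158*1/175740 = 850560*(1/2339293) - 184693/29290 = 850560/2339293 - 184693/29290 = -407138139649/68517891970 ≈ -5.9421)
Z(-1861, 983) + B = (-3 - 1861 + 983) - 407138139649/68517891970 = -881 - 407138139649/68517891970 = -60771400965219/68517891970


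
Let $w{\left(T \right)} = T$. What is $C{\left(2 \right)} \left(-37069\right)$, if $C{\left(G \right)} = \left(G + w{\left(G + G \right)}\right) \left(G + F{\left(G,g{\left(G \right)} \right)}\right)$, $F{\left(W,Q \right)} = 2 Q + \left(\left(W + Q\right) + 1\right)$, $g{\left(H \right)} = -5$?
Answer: $2224140$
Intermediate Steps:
$F{\left(W,Q \right)} = 1 + W + 3 Q$ ($F{\left(W,Q \right)} = 2 Q + \left(\left(Q + W\right) + 1\right) = 2 Q + \left(1 + Q + W\right) = 1 + W + 3 Q$)
$C{\left(G \right)} = 3 G \left(-14 + 2 G\right)$ ($C{\left(G \right)} = \left(G + \left(G + G\right)\right) \left(G + \left(1 + G + 3 \left(-5\right)\right)\right) = \left(G + 2 G\right) \left(G + \left(1 + G - 15\right)\right) = 3 G \left(G + \left(-14 + G\right)\right) = 3 G \left(-14 + 2 G\right)$)
$C{\left(2 \right)} \left(-37069\right) = 6 \cdot 2 \left(-7 + 2\right) \left(-37069\right) = 6 \cdot 2 \left(-5\right) \left(-37069\right) = \left(-60\right) \left(-37069\right) = 2224140$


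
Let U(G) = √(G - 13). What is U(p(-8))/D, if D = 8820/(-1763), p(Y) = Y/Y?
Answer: -1763*I*√3/4410 ≈ -0.69243*I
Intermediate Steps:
p(Y) = 1
U(G) = √(-13 + G)
D = -8820/1763 (D = 8820*(-1/1763) = -8820/1763 ≈ -5.0028)
U(p(-8))/D = √(-13 + 1)/(-8820/1763) = √(-12)*(-1763/8820) = (2*I*√3)*(-1763/8820) = -1763*I*√3/4410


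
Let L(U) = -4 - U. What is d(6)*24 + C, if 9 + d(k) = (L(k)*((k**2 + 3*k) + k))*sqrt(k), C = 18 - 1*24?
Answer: -222 - 14400*sqrt(6) ≈ -35495.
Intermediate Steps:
C = -6 (C = 18 - 24 = -6)
d(k) = -9 + sqrt(k)*(-4 - k)*(k**2 + 4*k) (d(k) = -9 + ((-4 - k)*((k**2 + 3*k) + k))*sqrt(k) = -9 + ((-4 - k)*(k**2 + 4*k))*sqrt(k) = -9 + sqrt(k)*(-4 - k)*(k**2 + 4*k))
d(6)*24 + C = (-9 - 6**(7/2) - 96*sqrt(6) - 288*sqrt(6))*24 - 6 = (-9 - 216*sqrt(6) - 96*sqrt(6) - 288*sqrt(6))*24 - 6 = (-9 - 600*sqrt(6))*24 - 6 = (-216 - 14400*sqrt(6)) - 6 = -222 - 14400*sqrt(6)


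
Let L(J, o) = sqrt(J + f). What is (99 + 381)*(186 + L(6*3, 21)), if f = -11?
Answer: 89280 + 480*sqrt(7) ≈ 90550.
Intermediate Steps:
L(J, o) = sqrt(-11 + J) (L(J, o) = sqrt(J - 11) = sqrt(-11 + J))
(99 + 381)*(186 + L(6*3, 21)) = (99 + 381)*(186 + sqrt(-11 + 6*3)) = 480*(186 + sqrt(-11 + 18)) = 480*(186 + sqrt(7)) = 89280 + 480*sqrt(7)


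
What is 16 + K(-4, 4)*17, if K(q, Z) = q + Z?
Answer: 16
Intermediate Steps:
K(q, Z) = Z + q
16 + K(-4, 4)*17 = 16 + (4 - 4)*17 = 16 + 0*17 = 16 + 0 = 16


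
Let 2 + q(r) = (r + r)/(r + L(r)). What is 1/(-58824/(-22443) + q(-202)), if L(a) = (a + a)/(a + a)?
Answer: 1503681/3956170 ≈ 0.38008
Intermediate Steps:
L(a) = 1 (L(a) = (2*a)/((2*a)) = (2*a)*(1/(2*a)) = 1)
q(r) = -2 + 2*r/(1 + r) (q(r) = -2 + (r + r)/(r + 1) = -2 + (2*r)/(1 + r) = -2 + 2*r/(1 + r))
1/(-58824/(-22443) + q(-202)) = 1/(-58824/(-22443) - 2/(1 - 202)) = 1/(-58824*(-1/22443) - 2/(-201)) = 1/(19608/7481 - 2*(-1/201)) = 1/(19608/7481 + 2/201) = 1/(3956170/1503681) = 1503681/3956170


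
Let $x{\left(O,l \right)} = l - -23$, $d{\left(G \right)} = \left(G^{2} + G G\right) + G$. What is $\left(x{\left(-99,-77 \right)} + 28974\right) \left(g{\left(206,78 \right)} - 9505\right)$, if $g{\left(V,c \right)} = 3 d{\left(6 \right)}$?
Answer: $-268117320$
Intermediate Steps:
$d{\left(G \right)} = G + 2 G^{2}$ ($d{\left(G \right)} = \left(G^{2} + G^{2}\right) + G = 2 G^{2} + G = G + 2 G^{2}$)
$g{\left(V,c \right)} = 234$ ($g{\left(V,c \right)} = 3 \cdot 6 \left(1 + 2 \cdot 6\right) = 3 \cdot 6 \left(1 + 12\right) = 3 \cdot 6 \cdot 13 = 3 \cdot 78 = 234$)
$x{\left(O,l \right)} = 23 + l$ ($x{\left(O,l \right)} = l + 23 = 23 + l$)
$\left(x{\left(-99,-77 \right)} + 28974\right) \left(g{\left(206,78 \right)} - 9505\right) = \left(\left(23 - 77\right) + 28974\right) \left(234 - 9505\right) = \left(-54 + 28974\right) \left(-9271\right) = 28920 \left(-9271\right) = -268117320$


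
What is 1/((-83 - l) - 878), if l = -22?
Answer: -1/939 ≈ -0.0010650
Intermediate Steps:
1/((-83 - l) - 878) = 1/((-83 - 1*(-22)) - 878) = 1/((-83 + 22) - 878) = 1/(-61 - 878) = 1/(-939) = -1/939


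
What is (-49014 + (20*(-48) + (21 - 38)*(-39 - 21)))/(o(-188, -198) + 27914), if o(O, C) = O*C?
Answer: -24477/32569 ≈ -0.75154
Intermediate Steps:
o(O, C) = C*O
(-49014 + (20*(-48) + (21 - 38)*(-39 - 21)))/(o(-188, -198) + 27914) = (-49014 + (20*(-48) + (21 - 38)*(-39 - 21)))/(-198*(-188) + 27914) = (-49014 + (-960 - 17*(-60)))/(37224 + 27914) = (-49014 + (-960 + 1020))/65138 = (-49014 + 60)*(1/65138) = -48954*1/65138 = -24477/32569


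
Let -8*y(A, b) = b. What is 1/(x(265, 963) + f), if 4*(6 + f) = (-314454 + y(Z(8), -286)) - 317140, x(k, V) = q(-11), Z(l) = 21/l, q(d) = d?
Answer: -16/2526505 ≈ -6.3329e-6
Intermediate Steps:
y(A, b) = -b/8
x(k, V) = -11
f = -2526329/16 (f = -6 + ((-314454 - ⅛*(-286)) - 317140)/4 = -6 + ((-314454 + 143/4) - 317140)/4 = -6 + (-1257673/4 - 317140)/4 = -6 + (¼)*(-2526233/4) = -6 - 2526233/16 = -2526329/16 ≈ -1.5790e+5)
1/(x(265, 963) + f) = 1/(-11 - 2526329/16) = 1/(-2526505/16) = -16/2526505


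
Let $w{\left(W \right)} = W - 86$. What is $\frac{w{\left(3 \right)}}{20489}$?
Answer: $- \frac{83}{20489} \approx -0.004051$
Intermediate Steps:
$w{\left(W \right)} = -86 + W$
$\frac{w{\left(3 \right)}}{20489} = \frac{-86 + 3}{20489} = \left(-83\right) \frac{1}{20489} = - \frac{83}{20489}$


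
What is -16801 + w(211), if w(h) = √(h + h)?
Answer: -16801 + √422 ≈ -16780.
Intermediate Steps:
w(h) = √2*√h (w(h) = √(2*h) = √2*√h)
-16801 + w(211) = -16801 + √2*√211 = -16801 + √422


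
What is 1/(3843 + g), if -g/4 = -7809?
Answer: 1/35079 ≈ 2.8507e-5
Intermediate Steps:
g = 31236 (g = -4*(-7809) = 31236)
1/(3843 + g) = 1/(3843 + 31236) = 1/35079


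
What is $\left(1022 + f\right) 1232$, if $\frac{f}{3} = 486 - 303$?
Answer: $1935472$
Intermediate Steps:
$f = 549$ ($f = 3 \left(486 - 303\right) = 3 \cdot 183 = 549$)
$\left(1022 + f\right) 1232 = \left(1022 + 549\right) 1232 = 1571 \cdot 1232 = 1935472$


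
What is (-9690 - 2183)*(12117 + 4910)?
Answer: -202161571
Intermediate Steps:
(-9690 - 2183)*(12117 + 4910) = -11873*17027 = -202161571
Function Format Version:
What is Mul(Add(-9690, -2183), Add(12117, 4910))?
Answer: -202161571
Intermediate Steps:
Mul(Add(-9690, -2183), Add(12117, 4910)) = Mul(-11873, 17027) = -202161571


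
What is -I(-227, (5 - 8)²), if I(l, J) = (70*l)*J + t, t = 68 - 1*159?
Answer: 143101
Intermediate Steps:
t = -91 (t = 68 - 159 = -91)
I(l, J) = -91 + 70*J*l (I(l, J) = (70*l)*J - 91 = 70*J*l - 91 = -91 + 70*J*l)
-I(-227, (5 - 8)²) = -(-91 + 70*(5 - 8)²*(-227)) = -(-91 + 70*(-3)²*(-227)) = -(-91 + 70*9*(-227)) = -(-91 - 143010) = -1*(-143101) = 143101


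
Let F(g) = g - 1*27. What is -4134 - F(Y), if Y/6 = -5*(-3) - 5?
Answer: -4167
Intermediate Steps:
Y = 60 (Y = 6*(-5*(-3) - 5) = 6*(15 - 5) = 6*10 = 60)
F(g) = -27 + g (F(g) = g - 27 = -27 + g)
-4134 - F(Y) = -4134 - (-27 + 60) = -4134 - 1*33 = -4134 - 33 = -4167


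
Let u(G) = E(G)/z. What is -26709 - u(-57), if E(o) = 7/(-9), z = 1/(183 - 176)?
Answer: -240332/9 ≈ -26704.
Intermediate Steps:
z = ⅐ (z = 1/7 = ⅐ ≈ 0.14286)
E(o) = -7/9 (E(o) = 7*(-⅑) = -7/9)
u(G) = -49/9 (u(G) = -7/(9*⅐) = -7/9*7 = -49/9)
-26709 - u(-57) = -26709 - 1*(-49/9) = -26709 + 49/9 = -240332/9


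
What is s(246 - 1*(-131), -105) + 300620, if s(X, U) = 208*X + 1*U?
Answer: 378931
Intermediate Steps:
s(X, U) = U + 208*X (s(X, U) = 208*X + U = U + 208*X)
s(246 - 1*(-131), -105) + 300620 = (-105 + 208*(246 - 1*(-131))) + 300620 = (-105 + 208*(246 + 131)) + 300620 = (-105 + 208*377) + 300620 = (-105 + 78416) + 300620 = 78311 + 300620 = 378931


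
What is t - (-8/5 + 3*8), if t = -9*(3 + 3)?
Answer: -382/5 ≈ -76.400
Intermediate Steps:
t = -54 (t = -9*6 = -54)
t - (-8/5 + 3*8) = -54 - (-8/5 + 3*8) = -54 - (-8*1/5 + 24) = -54 - (-8/5 + 24) = -54 - 1*112/5 = -54 - 112/5 = -382/5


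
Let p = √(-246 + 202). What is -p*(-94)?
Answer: 188*I*√11 ≈ 623.53*I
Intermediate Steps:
p = 2*I*√11 (p = √(-44) = 2*I*√11 ≈ 6.6332*I)
-p*(-94) = -2*I*√11*(-94) = 188*I*√11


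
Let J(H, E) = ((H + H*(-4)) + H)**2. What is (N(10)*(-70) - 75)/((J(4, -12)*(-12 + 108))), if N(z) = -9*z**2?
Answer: 20975/2048 ≈ 10.242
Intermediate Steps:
J(H, E) = 4*H**2 (J(H, E) = ((H - 4*H) + H)**2 = (-3*H + H)**2 = (-2*H)**2 = 4*H**2)
(N(10)*(-70) - 75)/((J(4, -12)*(-12 + 108))) = (-9*10**2*(-70) - 75)/(((4*4**2)*(-12 + 108))) = (-9*100*(-70) - 75)/(((4*16)*96)) = (-900*(-70) - 75)/((64*96)) = (63000 - 75)/6144 = 62925*(1/6144) = 20975/2048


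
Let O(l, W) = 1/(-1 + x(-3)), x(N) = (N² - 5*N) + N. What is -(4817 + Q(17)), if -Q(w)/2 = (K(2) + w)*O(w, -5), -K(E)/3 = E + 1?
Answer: -24081/5 ≈ -4816.2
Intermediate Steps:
x(N) = N² - 4*N
O(l, W) = 1/20 (O(l, W) = 1/(-1 - 3*(-4 - 3)) = 1/(-1 - 3*(-7)) = 1/(-1 + 21) = 1/20)
K(E) = -3 - 3*E (K(E) = -3*(E + 1) = -3*(1 + E) = -3 - 3*E)
Q(w) = 9/10 - w/10 (Q(w) = -2*((-3 - 3*2) + w)/20 = -2*((-3 - 6) + w)/20 = -2*(-9 + w)/20 = -2*(-9/20 + w/20) = 9/10 - w/10)
-(4817 + Q(17)) = -(4817 + (9/10 - ⅒*17)) = -(4817 + (9/10 - 17/10)) = -(4817 - ⅘) = -1*24081/5 = -24081/5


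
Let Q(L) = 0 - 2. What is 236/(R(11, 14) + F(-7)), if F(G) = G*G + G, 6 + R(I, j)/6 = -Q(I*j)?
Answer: 118/9 ≈ 13.111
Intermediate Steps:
Q(L) = -2
R(I, j) = -24 (R(I, j) = -36 + 6*(-1*(-2)) = -36 + 6*2 = -36 + 12 = -24)
F(G) = G + G² (F(G) = G² + G = G + G²)
236/(R(11, 14) + F(-7)) = 236/(-24 - 7*(1 - 7)) = 236/(-24 - 7*(-6)) = 236/(-24 + 42) = 236/18 = (1/18)*236 = 118/9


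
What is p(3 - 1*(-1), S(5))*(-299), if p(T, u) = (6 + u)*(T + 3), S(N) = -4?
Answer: -4186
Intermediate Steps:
p(T, u) = (3 + T)*(6 + u) (p(T, u) = (6 + u)*(3 + T) = (3 + T)*(6 + u))
p(3 - 1*(-1), S(5))*(-299) = (18 + 3*(-4) + 6*(3 - 1*(-1)) + (3 - 1*(-1))*(-4))*(-299) = (18 - 12 + 6*(3 + 1) + (3 + 1)*(-4))*(-299) = (18 - 12 + 6*4 + 4*(-4))*(-299) = (18 - 12 + 24 - 16)*(-299) = 14*(-299) = -4186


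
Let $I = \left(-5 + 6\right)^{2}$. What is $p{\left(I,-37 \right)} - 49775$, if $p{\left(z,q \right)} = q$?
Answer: $-49812$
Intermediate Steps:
$I = 1$ ($I = 1^{2} = 1$)
$p{\left(I,-37 \right)} - 49775 = -37 - 49775 = -49812$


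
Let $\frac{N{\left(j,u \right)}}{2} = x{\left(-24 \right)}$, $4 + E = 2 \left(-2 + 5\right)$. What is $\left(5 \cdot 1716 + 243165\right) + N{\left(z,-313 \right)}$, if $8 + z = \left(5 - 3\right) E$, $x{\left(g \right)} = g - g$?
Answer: $251745$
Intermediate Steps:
$E = 2$ ($E = -4 + 2 \left(-2 + 5\right) = -4 + 2 \cdot 3 = -4 + 6 = 2$)
$x{\left(g \right)} = 0$
$z = -4$ ($z = -8 + \left(5 - 3\right) 2 = -8 + 2 \cdot 2 = -8 + 4 = -4$)
$N{\left(j,u \right)} = 0$ ($N{\left(j,u \right)} = 2 \cdot 0 = 0$)
$\left(5 \cdot 1716 + 243165\right) + N{\left(z,-313 \right)} = \left(5 \cdot 1716 + 243165\right) + 0 = \left(8580 + 243165\right) + 0 = 251745 + 0 = 251745$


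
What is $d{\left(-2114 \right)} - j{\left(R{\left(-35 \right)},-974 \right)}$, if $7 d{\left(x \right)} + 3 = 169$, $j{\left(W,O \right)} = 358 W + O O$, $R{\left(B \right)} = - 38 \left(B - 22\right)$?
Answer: $- \frac{12068562}{7} \approx -1.7241 \cdot 10^{6}$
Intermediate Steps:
$R{\left(B \right)} = 836 - 38 B$ ($R{\left(B \right)} = - 38 \left(-22 + B\right) = 836 - 38 B$)
$j{\left(W,O \right)} = O^{2} + 358 W$ ($j{\left(W,O \right)} = 358 W + O^{2} = O^{2} + 358 W$)
$d{\left(x \right)} = \frac{166}{7}$ ($d{\left(x \right)} = - \frac{3}{7} + \frac{1}{7} \cdot 169 = - \frac{3}{7} + \frac{169}{7} = \frac{166}{7}$)
$d{\left(-2114 \right)} - j{\left(R{\left(-35 \right)},-974 \right)} = \frac{166}{7} - \left(\left(-974\right)^{2} + 358 \left(836 - -1330\right)\right) = \frac{166}{7} - \left(948676 + 358 \left(836 + 1330\right)\right) = \frac{166}{7} - \left(948676 + 358 \cdot 2166\right) = \frac{166}{7} - \left(948676 + 775428\right) = \frac{166}{7} - 1724104 = - \frac{12068562}{7}$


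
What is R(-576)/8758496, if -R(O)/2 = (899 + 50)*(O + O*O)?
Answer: -19644300/273703 ≈ -71.772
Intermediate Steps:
R(O) = -1898*O - 1898*O**2 (R(O) = -2*(899 + 50)*(O + O*O) = -1898*(O + O**2) = -2*(949*O + 949*O**2) = -1898*O - 1898*O**2)
R(-576)/8758496 = -1898*(-576)*(1 - 576)/8758496 = -1898*(-576)*(-575)*(1/8758496) = -628617600*1/8758496 = -19644300/273703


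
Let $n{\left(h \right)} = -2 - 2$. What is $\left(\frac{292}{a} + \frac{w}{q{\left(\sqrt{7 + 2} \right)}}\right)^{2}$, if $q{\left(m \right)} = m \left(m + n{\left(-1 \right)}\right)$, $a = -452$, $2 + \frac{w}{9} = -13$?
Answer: $\frac{25120144}{12769} \approx 1967.3$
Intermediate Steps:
$n{\left(h \right)} = -4$
$w = -135$ ($w = -18 + 9 \left(-13\right) = -18 - 117 = -135$)
$q{\left(m \right)} = m \left(-4 + m\right)$ ($q{\left(m \right)} = m \left(m - 4\right) = m \left(-4 + m\right)$)
$\left(\frac{292}{a} + \frac{w}{q{\left(\sqrt{7 + 2} \right)}}\right)^{2} = \left(\frac{292}{-452} - \frac{135}{\sqrt{7 + 2} \left(-4 + \sqrt{7 + 2}\right)}\right)^{2} = \left(292 \left(- \frac{1}{452}\right) - \frac{135}{\sqrt{9} \left(-4 + \sqrt{9}\right)}\right)^{2} = \left(- \frac{73}{113} - \frac{135}{3 \left(-4 + 3\right)}\right)^{2} = \left(- \frac{73}{113} - \frac{135}{3 \left(-1\right)}\right)^{2} = \left(- \frac{73}{113} - \frac{135}{-3}\right)^{2} = \left(- \frac{73}{113} - -45\right)^{2} = \left(- \frac{73}{113} + 45\right)^{2} = \left(\frac{5012}{113}\right)^{2} = \frac{25120144}{12769}$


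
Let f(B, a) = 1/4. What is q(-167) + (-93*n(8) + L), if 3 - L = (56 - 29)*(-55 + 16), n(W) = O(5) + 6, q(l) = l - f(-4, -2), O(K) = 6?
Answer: -909/4 ≈ -227.25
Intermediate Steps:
f(B, a) = ¼
q(l) = -¼ + l (q(l) = l - 1*¼ = l - ¼ = -¼ + l)
n(W) = 12 (n(W) = 6 + 6 = 12)
L = 1056 (L = 3 - (56 - 29)*(-55 + 16) = 3 - 27*(-39) = 3 - 1*(-1053) = 3 + 1053 = 1056)
q(-167) + (-93*n(8) + L) = (-¼ - 167) + (-93*12 + 1056) = -669/4 + (-1116 + 1056) = -669/4 - 60 = -909/4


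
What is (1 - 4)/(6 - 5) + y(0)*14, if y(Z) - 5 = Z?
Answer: 67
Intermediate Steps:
y(Z) = 5 + Z
(1 - 4)/(6 - 5) + y(0)*14 = (1 - 4)/(6 - 5) + (5 + 0)*14 = -3/1 + 5*14 = -3*1 + 70 = -3 + 70 = 67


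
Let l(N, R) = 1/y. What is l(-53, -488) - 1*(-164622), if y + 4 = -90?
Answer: 15474467/94 ≈ 1.6462e+5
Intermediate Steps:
y = -94 (y = -4 - 90 = -94)
l(N, R) = -1/94 (l(N, R) = 1/(-94) = -1/94)
l(-53, -488) - 1*(-164622) = -1/94 - 1*(-164622) = -1/94 + 164622 = 15474467/94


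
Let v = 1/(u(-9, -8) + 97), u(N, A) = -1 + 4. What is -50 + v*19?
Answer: -4981/100 ≈ -49.810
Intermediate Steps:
u(N, A) = 3
v = 1/100 (v = 1/(3 + 97) = 1/100 ≈ 0.010000)
-50 + v*19 = -50 + (1/100)*19 = -50 + 19/100 = -4981/100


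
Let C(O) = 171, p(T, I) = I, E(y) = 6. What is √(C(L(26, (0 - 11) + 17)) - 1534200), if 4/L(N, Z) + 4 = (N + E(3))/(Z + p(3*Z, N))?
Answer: I*√1534029 ≈ 1238.6*I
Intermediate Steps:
L(N, Z) = 4/(-4 + (6 + N)/(N + Z)) (L(N, Z) = 4/(-4 + (N + 6)/(Z + N)) = 4/(-4 + (6 + N)/(N + Z)))
√(C(L(26, (0 - 11) + 17)) - 1534200) = √(171 - 1534200) = √(-1534029) = I*√1534029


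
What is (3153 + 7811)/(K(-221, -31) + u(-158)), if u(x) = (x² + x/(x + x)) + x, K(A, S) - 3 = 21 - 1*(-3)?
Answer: 21928/49667 ≈ 0.44150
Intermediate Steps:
K(A, S) = 27 (K(A, S) = 3 + (21 - 1*(-3)) = 3 + (21 + 3) = 3 + 24 = 27)
u(x) = ½ + x + x² (u(x) = (x² + x/((2*x))) + x = (x² + (1/(2*x))*x) + x = (x² + ½) + x = (½ + x²) + x = ½ + x + x²)
(3153 + 7811)/(K(-221, -31) + u(-158)) = (3153 + 7811)/(27 + (½ - 158 + (-158)²)) = 10964/(27 + (½ - 158 + 24964)) = 10964/(27 + 49613/2) = 10964/(49667/2) = 10964*(2/49667) = 21928/49667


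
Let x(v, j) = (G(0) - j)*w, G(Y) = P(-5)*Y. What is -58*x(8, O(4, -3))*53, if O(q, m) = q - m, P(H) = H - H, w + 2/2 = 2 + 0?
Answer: 21518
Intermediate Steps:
w = 1 (w = -1 + (2 + 0) = -1 + 2 = 1)
P(H) = 0
G(Y) = 0 (G(Y) = 0*Y = 0)
x(v, j) = -j (x(v, j) = (0 - j)*1 = -j*1 = -j)
-58*x(8, O(4, -3))*53 = -(-58)*(4 - 1*(-3))*53 = -(-58)*(4 + 3)*53 = -(-58)*7*53 = -58*(-7)*53 = 406*53 = 21518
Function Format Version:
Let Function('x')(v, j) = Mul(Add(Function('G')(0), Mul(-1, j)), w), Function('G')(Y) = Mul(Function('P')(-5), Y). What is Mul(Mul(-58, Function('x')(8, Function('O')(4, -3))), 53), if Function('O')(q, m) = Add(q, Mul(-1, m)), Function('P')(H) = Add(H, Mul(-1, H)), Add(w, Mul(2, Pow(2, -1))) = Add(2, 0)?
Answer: 21518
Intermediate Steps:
w = 1 (w = Add(-1, Add(2, 0)) = Add(-1, 2) = 1)
Function('P')(H) = 0
Function('G')(Y) = 0 (Function('G')(Y) = Mul(0, Y) = 0)
Function('x')(v, j) = Mul(-1, j) (Function('x')(v, j) = Mul(Add(0, Mul(-1, j)), 1) = Mul(Mul(-1, j), 1) = Mul(-1, j))
Mul(Mul(-58, Function('x')(8, Function('O')(4, -3))), 53) = Mul(Mul(-58, Mul(-1, Add(4, Mul(-1, -3)))), 53) = Mul(Mul(-58, Mul(-1, Add(4, 3))), 53) = Mul(Mul(-58, Mul(-1, 7)), 53) = Mul(Mul(-58, -7), 53) = Mul(406, 53) = 21518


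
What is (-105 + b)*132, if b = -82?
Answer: -24684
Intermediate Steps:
(-105 + b)*132 = (-105 - 82)*132 = -187*132 = -24684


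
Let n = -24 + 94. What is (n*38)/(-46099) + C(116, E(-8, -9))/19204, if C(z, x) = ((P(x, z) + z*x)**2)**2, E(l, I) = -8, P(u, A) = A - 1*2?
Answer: 5059750846328936/221321299 ≈ 2.2862e+7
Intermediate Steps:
P(u, A) = -2 + A (P(u, A) = A - 2 = -2 + A)
n = 70
C(z, x) = (-2 + z + x*z)**4 (C(z, x) = (((-2 + z) + z*x)**2)**2 = (((-2 + z) + x*z)**2)**2 = ((-2 + z + x*z)**2)**2 = (-2 + z + x*z)**4)
(n*38)/(-46099) + C(116, E(-8, -9))/19204 = (70*38)/(-46099) + (-2 + 116 - 8*116)**4/19204 = 2660*(-1/46099) + (-2 + 116 - 928)**4*(1/19204) = -2660/46099 + (-814)**4*(1/19204) = -2660/46099 + 439033459216*(1/19204) = -2660/46099 + 109758364804/4801 = 5059750846328936/221321299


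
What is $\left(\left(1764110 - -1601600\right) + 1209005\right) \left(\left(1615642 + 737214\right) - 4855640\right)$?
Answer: $-11449523506560$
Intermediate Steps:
$\left(\left(1764110 - -1601600\right) + 1209005\right) \left(\left(1615642 + 737214\right) - 4855640\right) = \left(\left(1764110 + 1601600\right) + 1209005\right) \left(2352856 - 4855640\right) = \left(3365710 + 1209005\right) \left(-2502784\right) = 4574715 \left(-2502784\right) = -11449523506560$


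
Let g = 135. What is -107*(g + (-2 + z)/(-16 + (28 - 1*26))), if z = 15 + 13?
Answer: -99724/7 ≈ -14246.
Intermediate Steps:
z = 28
-107*(g + (-2 + z)/(-16 + (28 - 1*26))) = -107*(135 + (-2 + 28)/(-16 + (28 - 1*26))) = -107*(135 + 26/(-16 + (28 - 26))) = -107*(135 + 26/(-16 + 2)) = -107*(135 + 26/(-14)) = -107*(135 + 26*(-1/14)) = -107*(135 - 13/7) = -107*932/7 = -99724/7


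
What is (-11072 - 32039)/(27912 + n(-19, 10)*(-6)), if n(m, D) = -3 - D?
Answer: -43111/27990 ≈ -1.5402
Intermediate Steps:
(-11072 - 32039)/(27912 + n(-19, 10)*(-6)) = (-11072 - 32039)/(27912 + (-3 - 1*10)*(-6)) = -43111/(27912 + (-3 - 10)*(-6)) = -43111/(27912 - 13*(-6)) = -43111/(27912 + 78) = -43111/27990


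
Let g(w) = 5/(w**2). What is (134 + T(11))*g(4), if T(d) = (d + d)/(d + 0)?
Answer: 85/2 ≈ 42.500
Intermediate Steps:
g(w) = 5/w**2
T(d) = 2 (T(d) = (2*d)/d = 2)
(134 + T(11))*g(4) = (134 + 2)*(5/4**2) = 136*(5*(1/16)) = 136*(5/16) = 85/2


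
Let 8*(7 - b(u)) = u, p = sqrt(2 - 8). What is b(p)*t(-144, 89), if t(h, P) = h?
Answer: -1008 + 18*I*sqrt(6) ≈ -1008.0 + 44.091*I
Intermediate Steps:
p = I*sqrt(6) (p = sqrt(-6) = I*sqrt(6) ≈ 2.4495*I)
b(u) = 7 - u/8
b(p)*t(-144, 89) = (7 - I*sqrt(6)/8)*(-144) = -1008 + 18*I*sqrt(6)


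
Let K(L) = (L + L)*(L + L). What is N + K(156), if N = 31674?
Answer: 129018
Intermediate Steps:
K(L) = 4*L² (K(L) = (2*L)*(2*L) = 4*L²)
N + K(156) = 31674 + 4*156² = 31674 + 4*24336 = 31674 + 97344 = 129018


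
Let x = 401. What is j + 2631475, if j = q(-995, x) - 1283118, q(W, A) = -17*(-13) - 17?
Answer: 1348561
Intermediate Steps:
q(W, A) = 204 (q(W, A) = 221 - 17 = 204)
j = -1282914 (j = 204 - 1283118 = -1282914)
j + 2631475 = -1282914 + 2631475 = 1348561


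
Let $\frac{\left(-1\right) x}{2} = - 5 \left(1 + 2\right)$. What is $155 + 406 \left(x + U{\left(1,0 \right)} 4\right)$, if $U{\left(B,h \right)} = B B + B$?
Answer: $15583$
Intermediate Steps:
$U{\left(B,h \right)} = B + B^{2}$ ($U{\left(B,h \right)} = B^{2} + B = B + B^{2}$)
$x = 30$ ($x = - 2 \left(- 5 \left(1 + 2\right)\right) = - 2 \left(\left(-5\right) 3\right) = \left(-2\right) \left(-15\right) = 30$)
$155 + 406 \left(x + U{\left(1,0 \right)} 4\right) = 155 + 406 \left(30 + 1 \left(1 + 1\right) 4\right) = 155 + 406 \left(30 + 1 \cdot 2 \cdot 4\right) = 155 + 406 \left(30 + 2 \cdot 4\right) = 155 + 406 \left(30 + 8\right) = 155 + 406 \cdot 38 = 155 + 15428 = 15583$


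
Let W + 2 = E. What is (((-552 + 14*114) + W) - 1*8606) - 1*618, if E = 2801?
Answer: -5381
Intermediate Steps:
W = 2799 (W = -2 + 2801 = 2799)
(((-552 + 14*114) + W) - 1*8606) - 1*618 = (((-552 + 14*114) + 2799) - 1*8606) - 1*618 = (((-552 + 1596) + 2799) - 8606) - 618 = ((1044 + 2799) - 8606) - 618 = (3843 - 8606) - 618 = -4763 - 618 = -5381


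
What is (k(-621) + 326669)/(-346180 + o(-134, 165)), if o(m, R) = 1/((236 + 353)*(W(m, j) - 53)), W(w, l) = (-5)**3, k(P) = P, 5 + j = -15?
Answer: -34183524416/36294203561 ≈ -0.94184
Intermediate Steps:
j = -20 (j = -5 - 15 = -20)
W(w, l) = -125
o(m, R) = -1/104842 (o(m, R) = 1/((236 + 353)*(-125 - 53)) = 1/(589*(-178)) = 1/(-104842) = -1/104842)
(k(-621) + 326669)/(-346180 + o(-134, 165)) = (-621 + 326669)/(-346180 - 1/104842) = 326048/(-36294203561/104842) = 326048*(-104842/36294203561) = -34183524416/36294203561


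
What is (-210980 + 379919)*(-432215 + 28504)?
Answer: -68202532629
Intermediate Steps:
(-210980 + 379919)*(-432215 + 28504) = 168939*(-403711) = -68202532629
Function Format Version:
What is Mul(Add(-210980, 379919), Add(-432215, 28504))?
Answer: -68202532629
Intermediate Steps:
Mul(Add(-210980, 379919), Add(-432215, 28504)) = Mul(168939, -403711) = -68202532629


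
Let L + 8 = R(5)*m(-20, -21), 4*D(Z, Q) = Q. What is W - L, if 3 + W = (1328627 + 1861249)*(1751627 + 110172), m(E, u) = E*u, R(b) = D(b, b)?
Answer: 5938907946404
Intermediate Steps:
D(Z, Q) = Q/4
R(b) = b/4
W = 5938907946921 (W = -3 + (1328627 + 1861249)*(1751627 + 110172) = -3 + 3189876*1861799 = -3 + 5938907946924 = 5938907946921)
L = 517 (L = -8 + ((¼)*5)*(-20*(-21)) = -8 + (5/4)*420 = -8 + 525 = 517)
W - L = 5938907946921 - 1*517 = 5938907946921 - 517 = 5938907946404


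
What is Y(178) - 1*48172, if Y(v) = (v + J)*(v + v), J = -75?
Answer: -11504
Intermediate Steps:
Y(v) = 2*v*(-75 + v) (Y(v) = (v - 75)*(v + v) = (-75 + v)*(2*v) = 2*v*(-75 + v))
Y(178) - 1*48172 = 2*178*(-75 + 178) - 1*48172 = 2*178*103 - 48172 = 36668 - 48172 = -11504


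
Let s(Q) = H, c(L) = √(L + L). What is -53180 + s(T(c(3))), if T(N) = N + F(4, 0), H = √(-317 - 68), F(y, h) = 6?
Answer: -53180 + I*√385 ≈ -53180.0 + 19.621*I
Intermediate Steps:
H = I*√385 (H = √(-385) = I*√385 ≈ 19.621*I)
c(L) = √2*√L (c(L) = √(2*L) = √2*√L)
T(N) = 6 + N (T(N) = N + 6 = 6 + N)
s(Q) = I*√385
-53180 + s(T(c(3))) = -53180 + I*√385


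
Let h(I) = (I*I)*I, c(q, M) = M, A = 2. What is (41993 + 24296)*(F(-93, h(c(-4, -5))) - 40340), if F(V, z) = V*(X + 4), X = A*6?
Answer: -2772736292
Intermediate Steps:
X = 12 (X = 2*6 = 12)
h(I) = I³ (h(I) = I²*I = I³)
F(V, z) = 16*V (F(V, z) = V*(12 + 4) = V*16 = 16*V)
(41993 + 24296)*(F(-93, h(c(-4, -5))) - 40340) = (41993 + 24296)*(16*(-93) - 40340) = 66289*(-1488 - 40340) = 66289*(-41828) = -2772736292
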